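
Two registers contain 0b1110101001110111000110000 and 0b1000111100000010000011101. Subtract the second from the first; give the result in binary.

0b101101101110101000010011

Subtract column by column in base 2:
  0-1 → 1 (borrow)
  0-0-1 → 1 (borrow)
  0-1-1 → 0 (borrow)
  0-1-1 → 0 (borrow)
  1-1-1 → 1 (borrow)
  1-0-1 → 0
  0-0 → 0
  0-0 → 0
  0-0 → 0
  1-0 → 1
  1-1 → 0
  1-0 → 1
  0-0 → 0
  1-0 → 1
  1-0 → 1
  1-0 → 1
  0-0 → 0
  0-1 → 1 (borrow)
  1-1-1 → 1 (borrow)
  0-1-1 → 0 (borrow)
  1-1-1 → 1 (borrow)
  0-0-1 → 1 (borrow)
  1-0-1 → 0
  1-0 → 1
  1-1 → 0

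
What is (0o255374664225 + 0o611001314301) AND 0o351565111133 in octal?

Add column by column in base 8, right to left:
  5+1 = 6
  2+0 = 2
  2+3 = 5
  4+4 = 0 carry 1
  6+1+1 = 0 carry 1
  6+3+1 = 2 carry 1
  4+1+1 = 6
  7+0 = 7
  3+0 = 3
  5+1 = 6
  5+1 = 6
  2+6 = 0 carry 1
  final carry 1
Sum = 0o1066376200526; now AND with 0o351565111133:
  1&0=0, 0&3=0, 6&5=4, 6&1=0, 3&5=1, 7&6=6, 6&5=4, 2&1=0, 0&1=0, 0&1=0, 5&1=1, 2&3=2, 6&3=2

0o40164000122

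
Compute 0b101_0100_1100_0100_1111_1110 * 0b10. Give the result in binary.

Multiply each base-2 digit by 2, carrying:
  0×2 = 0 → write 0
  1×2 = 2 → write 0 carry 1
  1×2+1 = 3 → write 1 carry 1
  1×2+1 = 3 → write 1 carry 1
  1×2+1 = 3 → write 1 carry 1
  1×2+1 = 3 → write 1 carry 1
  1×2+1 = 3 → write 1 carry 1
  1×2+1 = 3 → write 1 carry 1
  0×2+1 = 1 → write 1
  0×2 = 0 → write 0
  1×2 = 2 → write 0 carry 1
  0×2+1 = 1 → write 1
  0×2 = 0 → write 0
  0×2 = 0 → write 0
  1×2 = 2 → write 0 carry 1
  1×2+1 = 3 → write 1 carry 1
  0×2+1 = 1 → write 1
  0×2 = 0 → write 0
  1×2 = 2 → write 0 carry 1
  0×2+1 = 1 → write 1
  1×2 = 2 → write 0 carry 1
  0×2+1 = 1 → write 1
  1×2 = 2 → write 0 carry 1
  remaining carry: 1

0b101010011000100111111100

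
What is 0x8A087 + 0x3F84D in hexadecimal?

0xC98D4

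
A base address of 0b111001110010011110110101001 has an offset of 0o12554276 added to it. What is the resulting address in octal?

0o731013147

0b111001110010011110110101001 = 0o716236651 in octal.
Add column by column in base 8, right to left:
  1+6 = 7
  5+7 = 4 carry 1
  6+2+1 = 1 carry 1
  6+4+1 = 3 carry 1
  3+5+1 = 1 carry 1
  2+5+1 = 0 carry 1
  6+2+1 = 1 carry 1
  1+1+1 = 3
  7+0 = 7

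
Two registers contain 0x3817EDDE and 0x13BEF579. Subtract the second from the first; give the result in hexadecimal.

0x2458F865

Subtract column by column in base 16:
  E-9 → 5
  D-7 → 6
  D-5 → 8
  E-F → F (borrow)
  7-E-1 → 8 (borrow)
  1-B-1 → 5 (borrow)
  8-3-1 → 4
  3-1 → 2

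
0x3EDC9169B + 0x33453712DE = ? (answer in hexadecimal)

Add column by column in base 16, right to left:
  B+E = 9 carry 1
  9+D+1 = 7 carry 1
  6+2+1 = 9
  1+1 = 2
  9+7 = 0 carry 1
  C+3+1 = 0 carry 1
  D+5+1 = 3 carry 1
  E+4+1 = 3 carry 1
  3+3+1 = 7
  0+3 = 3

0x3733002979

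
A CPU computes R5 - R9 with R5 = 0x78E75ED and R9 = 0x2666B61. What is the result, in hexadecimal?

0x5280A8C

Subtract column by column in base 16:
  D-1 → C
  E-6 → 8
  5-B → A (borrow)
  7-6-1 → 0
  E-6 → 8
  8-6 → 2
  7-2 → 5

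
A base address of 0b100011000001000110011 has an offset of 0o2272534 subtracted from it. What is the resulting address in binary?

0b10000000110011010111

0o2272534 = 0b10010111010101011100 in binary.
Subtract column by column in base 2:
  1-0 → 1
  1-0 → 1
  0-1 → 1 (borrow)
  0-1-1 → 0 (borrow)
  1-1-1 → 1 (borrow)
  1-0-1 → 0
  0-1 → 1 (borrow)
  0-0-1 → 1 (borrow)
  0-1-1 → 0 (borrow)
  1-0-1 → 0
  0-1 → 1 (borrow)
  0-0-1 → 1 (borrow)
  0-1-1 → 0 (borrow)
  0-1-1 → 0 (borrow)
  0-1-1 → 0 (borrow)
  1-0-1 → 0
  1-1 → 0
  0-0 → 0
  0-0 → 0
  0-1 → 1 (borrow)
  1-0-1 → 0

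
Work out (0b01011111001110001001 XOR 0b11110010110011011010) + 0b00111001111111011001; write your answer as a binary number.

0b11100111111100101100

First 0b01011111001110001001 XOR 0b11110010110011011010 = 0b10101101111101010011.
Add column by column in base 2, right to left:
  1+1 = 0 carry 1
  1+0+1 = 0 carry 1
  0+0+1 = 1
  0+1 = 1
  1+1 = 0 carry 1
  0+0+1 = 1
  1+1 = 0 carry 1
  0+1+1 = 0 carry 1
  1+1+1 = 1 carry 1
  1+1+1 = 1 carry 1
  1+1+1 = 1 carry 1
  1+1+1 = 1 carry 1
  1+1+1 = 1 carry 1
  0+0+1 = 1
  1+0 = 1
  1+1 = 0 carry 1
  0+1+1 = 0 carry 1
  1+1+1 = 1 carry 1
  0+0+1 = 1
  1+0 = 1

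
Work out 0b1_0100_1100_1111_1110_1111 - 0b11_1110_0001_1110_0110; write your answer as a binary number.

Subtract column by column in base 2:
  1-0 → 1
  1-1 → 0
  1-1 → 0
  1-0 → 1
  0-0 → 0
  1-1 → 0
  1-1 → 0
  1-1 → 0
  1-1 → 0
  1-0 → 1
  1-0 → 1
  1-0 → 1
  0-0 → 0
  0-1 → 1 (borrow)
  1-1-1 → 1 (borrow)
  1-1-1 → 1 (borrow)
  0-1-1 → 0 (borrow)
  0-1-1 → 0 (borrow)
  1-0-1 → 0
  0-0 → 0
  1-0 → 1

0b100001110111000001001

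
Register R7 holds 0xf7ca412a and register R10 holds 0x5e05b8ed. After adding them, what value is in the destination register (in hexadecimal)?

0x155cffa17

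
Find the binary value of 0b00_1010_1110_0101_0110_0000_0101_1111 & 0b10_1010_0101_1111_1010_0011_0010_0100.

0b001010010001010010000000000100

AND bit by bit (1 only where both bits are 1):
  001010111001010110000001011111
& 101010010111111010001100100100
= 001010010001010010000000000100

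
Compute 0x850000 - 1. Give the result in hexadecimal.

0x84ffff

The trailing 4 digits are 0, so subtracting 1 borrows through: they become F and the next digit up decrements.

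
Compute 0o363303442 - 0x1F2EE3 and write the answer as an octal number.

0o353454077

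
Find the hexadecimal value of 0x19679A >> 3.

0x32CF3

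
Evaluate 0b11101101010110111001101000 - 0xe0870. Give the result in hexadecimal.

0b11101101010110111001101000 = 0x3b56e68 in hexadecimal.
Subtract column by column in base 16:
  8-0 → 8
  6-7 → f (borrow)
  e-8-1 → 5
  6-0 → 6
  5-e → 7 (borrow)
  b-0-1 → a
  3-0 → 3

0x3a765f8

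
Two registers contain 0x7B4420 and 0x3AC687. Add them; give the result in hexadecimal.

Add column by column in base 16, right to left:
  0+7 = 7
  2+8 = A
  4+6 = A
  4+C = 0 carry 1
  B+A+1 = 6 carry 1
  7+3+1 = B

0xB60AA7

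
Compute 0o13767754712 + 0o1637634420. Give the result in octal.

Add column by column in base 8, right to left:
  2+0 = 2
  1+2 = 3
  7+4 = 3 carry 1
  4+4+1 = 1 carry 1
  5+3+1 = 1 carry 1
  7+6+1 = 6 carry 1
  7+7+1 = 7 carry 1
  6+3+1 = 2 carry 1
  7+6+1 = 6 carry 1
  3+1+1 = 5
  1+0 = 1

0o15627611332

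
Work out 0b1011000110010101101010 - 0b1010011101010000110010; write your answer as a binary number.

0b101001000100111000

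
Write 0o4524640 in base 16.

Each octal digit is 3 bits: 4=100 5=101 2=010 4=100 6=110 4=100 0=000.
Group the bits into nibbles: 0001 0010 1010 1001 1010 0000 → 12A9A0.

0x12A9A0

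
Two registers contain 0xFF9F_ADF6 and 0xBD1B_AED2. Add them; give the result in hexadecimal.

Add column by column in base 16, right to left:
  6+2 = 8
  F+D = C carry 1
  D+E+1 = C carry 1
  A+A+1 = 5 carry 1
  F+B+1 = B carry 1
  9+1+1 = B
  F+D = C carry 1
  F+B+1 = B carry 1
  final carry 1

0x1BCBB5CC8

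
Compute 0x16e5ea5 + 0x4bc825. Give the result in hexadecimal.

Add column by column in base 16, right to left:
  5+5 = a
  a+2 = c
  e+8 = 6 carry 1
  5+c+1 = 2 carry 1
  e+b+1 = a carry 1
  6+4+1 = b
  1+0 = 1

0x1ba26ca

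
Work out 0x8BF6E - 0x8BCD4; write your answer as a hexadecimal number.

Subtract column by column in base 16:
  E-4 → A
  6-D → 9 (borrow)
  F-C-1 → 2
  B-B → 0
  8-8 → 0

0x29A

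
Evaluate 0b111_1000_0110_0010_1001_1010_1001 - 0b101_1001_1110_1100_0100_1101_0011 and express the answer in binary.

0b1111001110110010011010110

Subtract column by column in base 2:
  1-1 → 0
  0-1 → 1 (borrow)
  0-0-1 → 1 (borrow)
  1-0-1 → 0
  0-1 → 1 (borrow)
  1-0-1 → 0
  0-1 → 1 (borrow)
  1-1-1 → 1 (borrow)
  1-0-1 → 0
  0-0 → 0
  0-1 → 1 (borrow)
  1-0-1 → 0
  0-0 → 0
  1-0 → 1
  0-1 → 1 (borrow)
  0-1-1 → 0 (borrow)
  0-0-1 → 1 (borrow)
  1-1-1 → 1 (borrow)
  1-1-1 → 1 (borrow)
  0-1-1 → 0 (borrow)
  0-1-1 → 0 (borrow)
  0-0-1 → 1 (borrow)
  0-0-1 → 1 (borrow)
  1-1-1 → 1 (borrow)
  1-1-1 → 1 (borrow)
  1-0-1 → 0
  1-1 → 0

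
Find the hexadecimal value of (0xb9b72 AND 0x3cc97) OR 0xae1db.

0xb9b72 AND 0x3cc97 = 0x38812.
Then OR with 0xae1db.

0xbe9db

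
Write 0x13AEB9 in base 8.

Expand each hex digit to 4 bits: 1=0001 3=0011 A=1010 E=1110 B=1011 9=1001.
Group the bits in threes: 100 111 010 111 010 111 001 → 4727271.

0o4727271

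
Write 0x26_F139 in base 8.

Expand each hex digit to 4 bits: 2=0010 6=0110 F=1111 1=0001 3=0011 9=1001.
Group the bits in threes: 001 001 101 111 000 100 111 001 → 11570471.

0o11570471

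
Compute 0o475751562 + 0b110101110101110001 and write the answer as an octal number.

0b110101110101110001 = 0o656561 in octal.
Add column by column in base 8, right to left:
  2+1 = 3
  6+6 = 4 carry 1
  5+5+1 = 3 carry 1
  1+6+1 = 0 carry 1
  5+5+1 = 3 carry 1
  7+6+1 = 6 carry 1
  5+0+1 = 6
  7+0 = 7
  4+0 = 4

0o476630343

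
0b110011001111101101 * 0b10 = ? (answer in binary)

Multiply each base-2 digit by 2, carrying:
  1×2 = 2 → write 0 carry 1
  0×2+1 = 1 → write 1
  1×2 = 2 → write 0 carry 1
  1×2+1 = 3 → write 1 carry 1
  0×2+1 = 1 → write 1
  1×2 = 2 → write 0 carry 1
  1×2+1 = 3 → write 1 carry 1
  1×2+1 = 3 → write 1 carry 1
  1×2+1 = 3 → write 1 carry 1
  1×2+1 = 3 → write 1 carry 1
  0×2+1 = 1 → write 1
  0×2 = 0 → write 0
  1×2 = 2 → write 0 carry 1
  1×2+1 = 3 → write 1 carry 1
  0×2+1 = 1 → write 1
  0×2 = 0 → write 0
  1×2 = 2 → write 0 carry 1
  1×2+1 = 3 → write 1 carry 1
  remaining carry: 1

0b1100110011111011010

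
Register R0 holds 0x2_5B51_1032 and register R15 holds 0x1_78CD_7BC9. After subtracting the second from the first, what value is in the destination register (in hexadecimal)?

Subtract column by column in base 16:
  2-9 → 9 (borrow)
  3-C-1 → 6 (borrow)
  0-B-1 → 4 (borrow)
  1-7-1 → 9 (borrow)
  1-D-1 → 3 (borrow)
  5-C-1 → 8 (borrow)
  B-8-1 → 2
  5-7 → E (borrow)
  2-1-1 → 0

0xE2839469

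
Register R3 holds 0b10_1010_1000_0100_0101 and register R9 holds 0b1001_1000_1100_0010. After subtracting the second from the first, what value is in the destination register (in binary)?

0b100000111110000011

Subtract column by column in base 2:
  1-0 → 1
  0-1 → 1 (borrow)
  1-0-1 → 0
  0-0 → 0
  0-0 → 0
  0-0 → 0
  1-1 → 0
  0-1 → 1 (borrow)
  0-0-1 → 1 (borrow)
  0-0-1 → 1 (borrow)
  0-0-1 → 1 (borrow)
  1-1-1 → 1 (borrow)
  0-1-1 → 0 (borrow)
  1-0-1 → 0
  0-0 → 0
  1-1 → 0
  0-0 → 0
  1-0 → 1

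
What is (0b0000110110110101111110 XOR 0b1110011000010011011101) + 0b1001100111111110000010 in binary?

0b11000010110100100100101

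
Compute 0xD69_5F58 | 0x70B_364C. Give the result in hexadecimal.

OR each hex digit independently (no carries):
  D|7=F, 6|0=6, 9|B=B, 5|3=7, F|6=F, 5|4=5, 8|C=C

0xF6B7F5C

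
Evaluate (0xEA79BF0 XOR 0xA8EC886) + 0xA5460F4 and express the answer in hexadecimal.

0xE7DB46A

First 0xEA79BF0 XOR 0xA8EC886 = 0x4295376.
Add column by column in base 16, right to left:
  6+4 = A
  7+F = 6 carry 1
  3+0+1 = 4
  5+6 = B
  9+4 = D
  2+5 = 7
  4+A = E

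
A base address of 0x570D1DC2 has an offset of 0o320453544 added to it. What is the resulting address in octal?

0o13223672446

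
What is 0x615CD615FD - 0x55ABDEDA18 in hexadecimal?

0xBB0F73BE5

Subtract column by column in base 16:
  D-8 → 5
  F-1 → E
  5-A → B (borrow)
  1-D-1 → 3 (borrow)
  6-E-1 → 7 (borrow)
  D-D-1 → F (borrow)
  C-B-1 → 0
  5-A → B (borrow)
  1-5-1 → B (borrow)
  6-5-1 → 0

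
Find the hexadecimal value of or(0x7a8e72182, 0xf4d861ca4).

0xfede73da6

OR each hex digit independently (no carries):
  7|f=f, a|4=e, 8|d=d, e|8=e, 7|6=7, 2|1=3, 1|c=d, 8|a=a, 2|4=6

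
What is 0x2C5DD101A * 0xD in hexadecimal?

Multiply each base-16 digit by 13, carrying:
  A×13 = 130 → write 2 carry 8
  1×13+8 = 21 → write 5 carry 1
  0×13+1 = 1 → write 1
  1×13 = 13 → write D
  D×13 = 169 → write 9 carry 10
  D×13+10 = 179 → write 3 carry 11
  5×13+11 = 76 → write C carry 4
  C×13+4 = 160 → write 0 carry 10
  2×13+10 = 36 → write 4 carry 2
  remaining carry: 2

0x240C39D152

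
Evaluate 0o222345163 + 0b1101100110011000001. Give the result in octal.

0o224113464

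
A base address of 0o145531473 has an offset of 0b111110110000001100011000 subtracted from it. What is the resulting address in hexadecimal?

0x9BB023

0o145531473 = 0x196B33B in hexadecimal.
0b111110110000001100011000 = 0xFB0318 in hexadecimal.
Subtract column by column in base 16:
  B-8 → 3
  3-1 → 2
  3-3 → 0
  B-0 → B
  6-B → B (borrow)
  9-F-1 → 9 (borrow)
  1-0-1 → 0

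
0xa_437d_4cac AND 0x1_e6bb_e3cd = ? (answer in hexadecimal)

0x04239408c

AND each hex digit independently (no carries):
  a&1=0, 4&e=4, 3&6=2, 7&b=3, d&b=9, 4&e=4, c&3=0, a&c=8, c&d=c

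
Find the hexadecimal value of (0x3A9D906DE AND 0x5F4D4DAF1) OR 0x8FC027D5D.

0x9FCD27FDD

0x3A9D906DE AND 0x5F4D4DAF1 = 0x1A0D002D0.
Then OR with 0x8FC027D5D.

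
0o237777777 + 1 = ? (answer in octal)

The trailing 7 digits are 7 (max in base 8), so adding 1 cascades: they roll to 0 and the next digit up increments.

0o240000000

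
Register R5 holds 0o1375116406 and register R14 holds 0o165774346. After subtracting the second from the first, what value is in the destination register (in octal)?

Subtract column by column in base 8:
  6-6 → 0
  0-4 → 4 (borrow)
  4-3-1 → 0
  6-4 → 2
  1-7 → 2 (borrow)
  1-7-1 → 1 (borrow)
  5-5-1 → 7 (borrow)
  7-6-1 → 0
  3-1 → 2
  1-0 → 1

0o1207122040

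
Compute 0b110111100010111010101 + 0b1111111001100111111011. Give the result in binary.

Add column by column in base 2, right to left:
  1+1 = 0 carry 1
  0+1+1 = 0 carry 1
  1+0+1 = 0 carry 1
  0+1+1 = 0 carry 1
  1+1+1 = 1 carry 1
  0+1+1 = 0 carry 1
  1+1+1 = 1 carry 1
  1+1+1 = 1 carry 1
  1+1+1 = 1 carry 1
  0+0+1 = 1
  1+0 = 1
  0+1 = 1
  0+1 = 1
  0+0 = 0
  1+0 = 1
  1+1 = 0 carry 1
  1+1+1 = 1 carry 1
  1+1+1 = 1 carry 1
  0+1+1 = 0 carry 1
  1+1+1 = 1 carry 1
  1+1+1 = 1 carry 1
  0+1+1 = 0 carry 1
  final carry 1

0b10110110101111111010000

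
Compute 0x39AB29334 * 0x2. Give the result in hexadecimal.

0x735652668

Multiply each base-16 digit by 2, carrying:
  4×2 = 8 → write 8
  3×2 = 6 → write 6
  3×2 = 6 → write 6
  9×2 = 18 → write 2 carry 1
  2×2+1 = 5 → write 5
  B×2 = 22 → write 6 carry 1
  A×2+1 = 21 → write 5 carry 1
  9×2+1 = 19 → write 3 carry 1
  3×2+1 = 7 → write 7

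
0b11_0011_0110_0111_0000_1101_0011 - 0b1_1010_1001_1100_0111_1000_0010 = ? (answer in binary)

0b1100011001010100101010001

Subtract column by column in base 2:
  1-0 → 1
  1-1 → 0
  0-0 → 0
  0-0 → 0
  1-0 → 1
  0-0 → 0
  1-0 → 1
  1-1 → 0
  0-1 → 1 (borrow)
  0-1-1 → 0 (borrow)
  0-1-1 → 0 (borrow)
  0-0-1 → 1 (borrow)
  1-0-1 → 0
  1-0 → 1
  1-1 → 0
  0-1 → 1 (borrow)
  0-1-1 → 0 (borrow)
  1-0-1 → 0
  1-0 → 1
  0-1 → 1 (borrow)
  1-0-1 → 0
  1-1 → 0
  0-0 → 0
  0-1 → 1 (borrow)
  1-1-1 → 1 (borrow)
  1-0-1 → 0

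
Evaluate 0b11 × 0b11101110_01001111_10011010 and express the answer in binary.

0b10110010101110111011001110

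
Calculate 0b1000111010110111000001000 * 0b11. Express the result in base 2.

0b11010110000100101000011000

Multiply each base-2 digit by 3, carrying:
  0×3 = 0 → write 0
  0×3 = 0 → write 0
  0×3 = 0 → write 0
  1×3 = 3 → write 1 carry 1
  0×3+1 = 1 → write 1
  0×3 = 0 → write 0
  0×3 = 0 → write 0
  0×3 = 0 → write 0
  0×3 = 0 → write 0
  1×3 = 3 → write 1 carry 1
  1×3+1 = 4 → write 0 carry 2
  1×3+2 = 5 → write 1 carry 2
  0×3+2 = 2 → write 0 carry 1
  1×3+1 = 4 → write 0 carry 2
  1×3+2 = 5 → write 1 carry 2
  0×3+2 = 2 → write 0 carry 1
  1×3+1 = 4 → write 0 carry 2
  0×3+2 = 2 → write 0 carry 1
  1×3+1 = 4 → write 0 carry 2
  1×3+2 = 5 → write 1 carry 2
  1×3+2 = 5 → write 1 carry 2
  0×3+2 = 2 → write 0 carry 1
  0×3+1 = 1 → write 1
  0×3 = 0 → write 0
  1×3 = 3 → write 1 carry 1
  remaining carry: 1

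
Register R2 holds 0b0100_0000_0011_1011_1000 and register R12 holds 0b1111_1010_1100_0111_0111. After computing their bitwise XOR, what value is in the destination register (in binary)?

XOR bit by bit (1 where the bits differ):
  01000000001110111000
^ 11111010110001110111
= 10111010111111001111

0b10111010111111001111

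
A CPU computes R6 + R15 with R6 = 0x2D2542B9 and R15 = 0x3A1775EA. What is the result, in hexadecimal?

0x673CB8A3

Add column by column in base 16, right to left:
  9+A = 3 carry 1
  B+E+1 = A carry 1
  2+5+1 = 8
  4+7 = B
  5+7 = C
  2+1 = 3
  D+A = 7 carry 1
  2+3+1 = 6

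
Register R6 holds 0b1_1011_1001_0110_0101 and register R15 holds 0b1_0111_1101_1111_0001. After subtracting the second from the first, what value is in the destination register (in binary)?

0b11101101110100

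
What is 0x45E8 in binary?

Expand each hex digit to 4 bits: 4=0100 5=0101 E=1110 8=1000.

0b100010111101000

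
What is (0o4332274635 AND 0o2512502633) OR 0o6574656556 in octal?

0o4332274635 AND 0o2512502633 = 0o0112000631.
Then OR with 0o6574656556.

0o6576656777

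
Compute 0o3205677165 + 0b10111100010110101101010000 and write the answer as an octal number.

0o3502164705

0b10111100010110101101010000 = 0o274265520 in octal.
Add column by column in base 8, right to left:
  5+0 = 5
  6+2 = 0 carry 1
  1+5+1 = 7
  7+5 = 4 carry 1
  7+6+1 = 6 carry 1
  6+2+1 = 1 carry 1
  5+4+1 = 2 carry 1
  0+7+1 = 0 carry 1
  2+2+1 = 5
  3+0 = 3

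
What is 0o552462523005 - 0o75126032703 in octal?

0o455334470102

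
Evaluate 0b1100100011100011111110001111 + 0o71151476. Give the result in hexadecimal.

0xd7312cd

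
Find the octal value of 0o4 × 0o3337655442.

Multiply each base-8 digit by 4, carrying:
  2×4 = 8 → write 0 carry 1
  4×4+1 = 17 → write 1 carry 2
  4×4+2 = 18 → write 2 carry 2
  5×4+2 = 22 → write 6 carry 2
  5×4+2 = 22 → write 6 carry 2
  6×4+2 = 26 → write 2 carry 3
  7×4+3 = 31 → write 7 carry 3
  3×4+3 = 15 → write 7 carry 1
  3×4+1 = 13 → write 5 carry 1
  3×4+1 = 13 → write 5 carry 1
  remaining carry: 1

0o15577266210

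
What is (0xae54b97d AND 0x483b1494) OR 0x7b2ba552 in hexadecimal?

0xae54b97d AND 0x483b1494 = 0x08101014.
Then OR with 0x7b2ba552.

0x7b3bb556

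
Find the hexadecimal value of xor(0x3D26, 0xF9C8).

0xC4EE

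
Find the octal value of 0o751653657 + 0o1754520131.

Add column by column in base 8, right to left:
  7+1 = 0 carry 1
  5+3+1 = 1 carry 1
  6+1+1 = 0 carry 1
  3+0+1 = 4
  5+2 = 7
  6+5 = 3 carry 1
  1+4+1 = 6
  5+5 = 2 carry 1
  7+7+1 = 7 carry 1
  0+1+1 = 2

0o2726374010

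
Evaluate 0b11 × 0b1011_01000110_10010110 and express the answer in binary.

0b1000011101001111000010

Multiply each base-2 digit by 3, carrying:
  0×3 = 0 → write 0
  1×3 = 3 → write 1 carry 1
  1×3+1 = 4 → write 0 carry 2
  0×3+2 = 2 → write 0 carry 1
  1×3+1 = 4 → write 0 carry 2
  0×3+2 = 2 → write 0 carry 1
  0×3+1 = 1 → write 1
  1×3 = 3 → write 1 carry 1
  0×3+1 = 1 → write 1
  1×3 = 3 → write 1 carry 1
  1×3+1 = 4 → write 0 carry 2
  0×3+2 = 2 → write 0 carry 1
  0×3+1 = 1 → write 1
  0×3 = 0 → write 0
  1×3 = 3 → write 1 carry 1
  0×3+1 = 1 → write 1
  1×3 = 3 → write 1 carry 1
  1×3+1 = 4 → write 0 carry 2
  0×3+2 = 2 → write 0 carry 1
  1×3+1 = 4 → write 0 carry 2
  remaining carry: 10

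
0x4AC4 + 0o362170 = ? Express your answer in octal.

0x4AC4 = 0o45304 in octal.
Add column by column in base 8, right to left:
  4+0 = 4
  0+7 = 7
  3+1 = 4
  5+2 = 7
  4+6 = 2 carry 1
  0+3+1 = 4

0o427474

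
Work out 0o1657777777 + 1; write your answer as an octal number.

0o1660000000

The trailing 7 digits are 7 (max in base 8), so adding 1 cascades: they roll to 0 and the next digit up increments.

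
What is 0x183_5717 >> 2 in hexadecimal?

0x60D5C5

2 bits is not a whole number of base-16 digits; in binary: 1100000110101011100010111 >> 2 = 11000001101010111000101.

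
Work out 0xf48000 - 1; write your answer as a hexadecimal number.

0xf47fff

The trailing 3 digits are 0, so subtracting 1 borrows through: they become F and the next digit up decrements.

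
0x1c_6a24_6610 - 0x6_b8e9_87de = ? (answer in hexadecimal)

Subtract column by column in base 16:
  0-e → 2 (borrow)
  1-d-1 → 3 (borrow)
  6-7-1 → e (borrow)
  6-8-1 → d (borrow)
  4-9-1 → a (borrow)
  2-e-1 → 3 (borrow)
  a-8-1 → 1
  6-b → b (borrow)
  c-6-1 → 5
  1-0 → 1

0x15b13ade32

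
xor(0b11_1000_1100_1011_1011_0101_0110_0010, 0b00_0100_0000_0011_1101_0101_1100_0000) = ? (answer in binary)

XOR bit by bit (1 where the bits differ):
  111000110010111011010101100010
^ 000100000000111101010111000000
= 111100110010000110000010100010

0b111100110010000110000010100010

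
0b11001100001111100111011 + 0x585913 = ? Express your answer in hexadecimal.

0xBE784E

0b11001100001111100111011 = 0x661F3B in hexadecimal.
Add column by column in base 16, right to left:
  B+3 = E
  3+1 = 4
  F+9 = 8 carry 1
  1+5+1 = 7
  6+8 = E
  6+5 = B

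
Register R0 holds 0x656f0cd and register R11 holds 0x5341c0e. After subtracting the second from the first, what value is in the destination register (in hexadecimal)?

0x122d4bf

Subtract column by column in base 16:
  d-e → f (borrow)
  c-0-1 → b
  0-c → 4 (borrow)
  f-1-1 → d
  6-4 → 2
  5-3 → 2
  6-5 → 1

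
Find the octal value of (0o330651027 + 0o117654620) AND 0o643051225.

Add column by column in base 8, right to left:
  7+0 = 7
  2+2 = 4
  0+6 = 6
  1+4 = 5
  5+5 = 2 carry 1
  6+6+1 = 5 carry 1
  0+7+1 = 0 carry 1
  3+1+1 = 5
  3+1 = 4
Sum = 0o450525647; now AND with 0o643051225:
  4&6=4, 5&4=4, 0&3=0, 5&0=0, 2&5=0, 5&1=1, 6&2=2, 4&2=0, 7&5=5

0o440001205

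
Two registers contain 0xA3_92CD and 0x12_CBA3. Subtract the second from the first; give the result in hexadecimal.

0x90C72A

Subtract column by column in base 16:
  D-3 → A
  C-A → 2
  2-B → 7 (borrow)
  9-C-1 → C (borrow)
  3-2-1 → 0
  A-1 → 9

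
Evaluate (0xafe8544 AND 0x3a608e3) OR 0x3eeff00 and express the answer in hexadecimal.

0xafe8544 AND 0x3a608e3 = 0x2a60040.
Then OR with 0x3eeff00.

0x3eeff40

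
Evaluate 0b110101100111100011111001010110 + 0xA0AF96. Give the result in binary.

0b110110001111101110110111101100

0xA0AF96 = 0b101000001010111110010110 in binary.
Add column by column in base 2, right to left:
  0+0 = 0
  1+1 = 0 carry 1
  1+1+1 = 1 carry 1
  0+0+1 = 1
  1+1 = 0 carry 1
  0+0+1 = 1
  1+0 = 1
  0+1 = 1
  0+1 = 1
  1+1 = 0 carry 1
  1+1+1 = 1 carry 1
  1+1+1 = 1 carry 1
  1+0+1 = 0 carry 1
  1+1+1 = 1 carry 1
  0+0+1 = 1
  0+1 = 1
  0+0 = 0
  1+0 = 1
  1+0 = 1
  1+0 = 1
  1+0 = 1
  0+1 = 1
  0+0 = 0
  1+1 = 0 carry 1
  1+0+1 = 0 carry 1
  0+0+1 = 1
  1+0 = 1
  0+0 = 0
  1+0 = 1
  1+0 = 1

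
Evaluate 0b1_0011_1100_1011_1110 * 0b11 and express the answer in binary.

0b111011011000111010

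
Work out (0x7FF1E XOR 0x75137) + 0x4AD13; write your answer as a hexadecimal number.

0x55B3C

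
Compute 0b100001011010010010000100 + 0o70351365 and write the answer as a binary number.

0b1011001110111011101111001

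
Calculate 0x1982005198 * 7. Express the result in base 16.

Multiply each base-16 digit by 7, carrying:
  8×7 = 56 → write 8 carry 3
  9×7+3 = 66 → write 2 carry 4
  1×7+4 = 11 → write B
  5×7 = 35 → write 3 carry 2
  0×7+2 = 2 → write 2
  0×7 = 0 → write 0
  2×7 = 14 → write E
  8×7 = 56 → write 8 carry 3
  9×7+3 = 66 → write 2 carry 4
  1×7+4 = 11 → write B

0xB28E023B28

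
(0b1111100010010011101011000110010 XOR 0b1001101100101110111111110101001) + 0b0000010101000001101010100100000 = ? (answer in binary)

0b110100011111110111111010111011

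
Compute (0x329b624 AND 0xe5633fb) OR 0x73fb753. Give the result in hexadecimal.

0x329b624 AND 0xe5633fb = 0x2003220.
Then OR with 0x73fb753.

0x73fb773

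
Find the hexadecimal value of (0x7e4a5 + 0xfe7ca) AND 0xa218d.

Add column by column in base 16, right to left:
  5+a = f
  a+c = 6 carry 1
  4+7+1 = c
  e+e = c carry 1
  7+f+1 = 7 carry 1
  final carry 1
Sum = 0x17cc6f; now AND with 0xa218d:
  1&0=0, 7&a=2, c&2=0, c&1=0, 6&8=0, f&d=d

0x2000d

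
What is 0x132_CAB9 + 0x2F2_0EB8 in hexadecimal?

Add column by column in base 16, right to left:
  9+8 = 1 carry 1
  B+B+1 = 7 carry 1
  A+E+1 = 9 carry 1
  C+0+1 = D
  2+2 = 4
  3+F = 2 carry 1
  1+2+1 = 4

0x424D971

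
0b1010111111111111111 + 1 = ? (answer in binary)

0b1011000000000000000

The trailing 15 digits are 1 (max in base 2), so adding 1 cascades: they roll to 0 and the next digit up increments.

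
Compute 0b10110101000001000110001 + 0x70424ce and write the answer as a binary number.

0b111010111101010011011111111

0x70424ce = 0b111000001000010010011001110 in binary.
Add column by column in base 2, right to left:
  1+0 = 1
  0+1 = 1
  0+1 = 1
  0+1 = 1
  1+0 = 1
  1+0 = 1
  0+1 = 1
  0+1 = 1
  0+0 = 0
  1+0 = 1
  0+1 = 1
  0+0 = 0
  0+0 = 0
  0+1 = 1
  0+0 = 0
  1+0 = 1
  0+0 = 0
  1+0 = 1
  0+1 = 1
  1+0 = 1
  1+0 = 1
  0+0 = 0
  1+0 = 1
  0+0 = 0
  0+1 = 1
  0+1 = 1
  0+1 = 1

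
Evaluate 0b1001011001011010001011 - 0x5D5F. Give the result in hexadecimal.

0b1001011001011010001011 = 0x25968B in hexadecimal.
Subtract column by column in base 16:
  B-F → C (borrow)
  8-5-1 → 2
  6-D → 9 (borrow)
  9-5-1 → 3
  5-0 → 5
  2-0 → 2

0x25392C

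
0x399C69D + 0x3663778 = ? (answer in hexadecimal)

Add column by column in base 16, right to left:
  D+8 = 5 carry 1
  9+7+1 = 1 carry 1
  6+7+1 = E
  C+3 = F
  9+6 = F
  9+6 = F
  3+3 = 6

0x6FFFE15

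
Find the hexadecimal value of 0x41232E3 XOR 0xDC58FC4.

0x9D7BD27

XOR each hex digit independently (no carries):
  4^D=9, 1^C=D, 2^5=7, 3^8=B, 2^F=D, E^C=2, 3^4=7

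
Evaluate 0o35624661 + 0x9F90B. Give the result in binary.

0o35624661 = 0b11101110010100110110001 in binary.
0x9F90B = 0b10011111100100001011 in binary.
Add column by column in base 2, right to left:
  1+1 = 0 carry 1
  0+1+1 = 0 carry 1
  0+0+1 = 1
  0+1 = 1
  1+0 = 1
  1+0 = 1
  0+0 = 0
  1+0 = 1
  1+1 = 0 carry 1
  0+0+1 = 1
  0+0 = 0
  1+1 = 0 carry 1
  0+1+1 = 0 carry 1
  1+1+1 = 1 carry 1
  0+1+1 = 0 carry 1
  0+1+1 = 0 carry 1
  1+1+1 = 1 carry 1
  1+0+1 = 0 carry 1
  1+0+1 = 0 carry 1
  0+1+1 = 0 carry 1
  1+0+1 = 0 carry 1
  1+0+1 = 0 carry 1
  1+0+1 = 0 carry 1
  final carry 1

0b100000010010001010111100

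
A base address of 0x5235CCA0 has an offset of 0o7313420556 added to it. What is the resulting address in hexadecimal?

0o7313420556 = 0x3B2E216E in hexadecimal.
Add column by column in base 16, right to left:
  0+E = E
  A+6 = 0 carry 1
  C+1+1 = E
  C+2 = E
  5+E = 3 carry 1
  3+2+1 = 6
  2+B = D
  5+3 = 8

0x8D63EE0E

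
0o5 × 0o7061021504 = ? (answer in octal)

0o43365130124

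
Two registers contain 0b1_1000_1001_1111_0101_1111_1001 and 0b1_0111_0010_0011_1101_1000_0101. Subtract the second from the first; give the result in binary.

0b101111011100001110100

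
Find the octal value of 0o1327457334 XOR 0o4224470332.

XOR each oct digit independently (no carries):
  1^4=5, 3^2=1, 2^2=0, 7^4=3, 4^4=0, 5^7=2, 7^0=7, 3^3=0, 3^3=0, 4^2=6

0o5103027006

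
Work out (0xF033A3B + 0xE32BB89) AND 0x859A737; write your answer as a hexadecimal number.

Add column by column in base 16, right to left:
  B+9 = 4 carry 1
  3+8+1 = C
  A+B = 5 carry 1
  3+B+1 = F
  3+2 = 5
  0+3 = 3
  F+E = D carry 1
  final carry 1
Sum = 0x1D35F5C4; now AND with 0x859A737:
  1&0=0, D&8=8, 3&5=1, 5&9=1, F&A=A, 5&7=5, C&3=0, 4&7=4

0x811A504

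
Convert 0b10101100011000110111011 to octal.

0o25430673

Group the bits in threes: 010 101 100 011 000 110 111 011 → 25430673.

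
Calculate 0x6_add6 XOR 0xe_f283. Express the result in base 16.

0x85f55

XOR each hex digit independently (no carries):
  6^e=8, a^f=5, d^2=f, d^8=5, 6^3=5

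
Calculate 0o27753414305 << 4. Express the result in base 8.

0o577270306120

4 bits is not a whole number of base-8 digits; in binary: 10111111101011100001100011000101 << 4 = 101111111010111000011000110001010000.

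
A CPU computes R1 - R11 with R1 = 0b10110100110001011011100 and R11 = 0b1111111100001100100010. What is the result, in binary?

0b110101001111110111010

Subtract column by column in base 2:
  0-0 → 0
  0-1 → 1 (borrow)
  1-0-1 → 0
  1-0 → 1
  1-0 → 1
  0-1 → 1 (borrow)
  1-0-1 → 0
  1-0 → 1
  0-1 → 1 (borrow)
  1-1-1 → 1 (borrow)
  0-0-1 → 1 (borrow)
  0-0-1 → 1 (borrow)
  0-0-1 → 1 (borrow)
  1-0-1 → 0
  1-1 → 0
  0-1 → 1 (borrow)
  0-1-1 → 0 (borrow)
  1-1-1 → 1 (borrow)
  0-1-1 → 0 (borrow)
  1-1-1 → 1 (borrow)
  1-1-1 → 1 (borrow)
  0-1-1 → 0 (borrow)
  1-0-1 → 0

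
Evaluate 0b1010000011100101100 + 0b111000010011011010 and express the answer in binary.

0b10001000110000000110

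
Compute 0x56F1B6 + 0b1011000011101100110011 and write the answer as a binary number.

0x56F1B6 = 0b10101101111000110110110 in binary.
Add column by column in base 2, right to left:
  0+1 = 1
  1+1 = 0 carry 1
  1+0+1 = 0 carry 1
  0+0+1 = 1
  1+1 = 0 carry 1
  1+1+1 = 1 carry 1
  0+0+1 = 1
  1+0 = 1
  1+1 = 0 carry 1
  0+1+1 = 0 carry 1
  0+0+1 = 1
  0+1 = 1
  1+1 = 0 carry 1
  1+1+1 = 1 carry 1
  1+0+1 = 0 carry 1
  1+0+1 = 0 carry 1
  0+0+1 = 1
  1+0 = 1
  1+1 = 0 carry 1
  0+1+1 = 0 carry 1
  1+0+1 = 0 carry 1
  0+1+1 = 0 carry 1
  1+0+1 = 0 carry 1
  final carry 1

0b100000110010110011101001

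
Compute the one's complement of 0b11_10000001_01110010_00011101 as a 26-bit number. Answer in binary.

0b00011111101000110111100010

Invert each bit: 11100000010111001000011101 → 00011111101000110111100010.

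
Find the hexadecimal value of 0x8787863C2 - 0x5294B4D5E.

Subtract column by column in base 16:
  2-E → 4 (borrow)
  C-5-1 → 6
  3-D → 6 (borrow)
  6-4-1 → 1
  8-B → D (borrow)
  7-4-1 → 2
  8-9 → F (borrow)
  7-2-1 → 4
  8-5 → 3

0x34F2D1664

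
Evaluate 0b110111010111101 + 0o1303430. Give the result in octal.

0o1372725

0b110111010111101 = 0o67275 in octal.
Add column by column in base 8, right to left:
  5+0 = 5
  7+3 = 2 carry 1
  2+4+1 = 7
  7+3 = 2 carry 1
  6+0+1 = 7
  0+3 = 3
  0+1 = 1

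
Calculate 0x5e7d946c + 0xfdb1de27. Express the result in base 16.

0x15c2f7293

Add column by column in base 16, right to left:
  c+7 = 3 carry 1
  6+2+1 = 9
  4+e = 2 carry 1
  9+d+1 = 7 carry 1
  d+1+1 = f
  7+b = 2 carry 1
  e+d+1 = c carry 1
  5+f+1 = 5 carry 1
  final carry 1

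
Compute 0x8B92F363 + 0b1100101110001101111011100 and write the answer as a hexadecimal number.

0b1100101110001101111011100 = 0x1971BDC in hexadecimal.
Add column by column in base 16, right to left:
  3+C = F
  6+D = 3 carry 1
  3+B+1 = F
  F+1 = 0 carry 1
  2+7+1 = A
  9+9 = 2 carry 1
  B+1+1 = D
  8+0 = 8

0x8D2A0F3F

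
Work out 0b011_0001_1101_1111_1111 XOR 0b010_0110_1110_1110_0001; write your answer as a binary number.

0b0010111001100011110

XOR bit by bit (1 where the bits differ):
  0110001110111111111
^ 0100110111011100001
= 0010111001100011110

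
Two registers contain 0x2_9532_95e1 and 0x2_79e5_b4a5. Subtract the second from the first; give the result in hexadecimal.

0x1b4ce13c

Subtract column by column in base 16:
  1-5 → c (borrow)
  e-a-1 → 3
  5-4 → 1
  9-b → e (borrow)
  2-5-1 → c (borrow)
  3-e-1 → 4 (borrow)
  5-9-1 → b (borrow)
  9-7-1 → 1
  2-2 → 0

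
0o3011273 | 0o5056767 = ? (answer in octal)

OR each oct digit independently (no carries):
  3|5=7, 0|0=0, 1|5=5, 1|6=7, 2|7=7, 7|6=7, 3|7=7

0o7057777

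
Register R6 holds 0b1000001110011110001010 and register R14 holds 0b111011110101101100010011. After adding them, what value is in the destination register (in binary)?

Add column by column in base 2, right to left:
  0+1 = 1
  1+1 = 0 carry 1
  0+0+1 = 1
  1+0 = 1
  0+1 = 1
  0+0 = 0
  0+0 = 0
  1+0 = 1
  1+1 = 0 carry 1
  1+1+1 = 1 carry 1
  1+0+1 = 0 carry 1
  0+1+1 = 0 carry 1
  0+1+1 = 0 carry 1
  1+0+1 = 0 carry 1
  1+1+1 = 1 carry 1
  1+0+1 = 0 carry 1
  0+1+1 = 0 carry 1
  0+1+1 = 0 carry 1
  0+1+1 = 0 carry 1
  0+1+1 = 0 carry 1
  0+0+1 = 1
  1+1 = 0 carry 1
  0+1+1 = 0 carry 1
  0+1+1 = 0 carry 1
  final carry 1

0b1000100000100001010011101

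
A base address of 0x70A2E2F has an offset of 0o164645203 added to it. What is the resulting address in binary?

0x70A2E2F = 0b111000010100010111000101111 in binary.
0o164645203 = 0b1110100110100101010000011 in binary.
Add column by column in base 2, right to left:
  1+1 = 0 carry 1
  1+1+1 = 1 carry 1
  1+0+1 = 0 carry 1
  1+0+1 = 0 carry 1
  0+0+1 = 1
  1+0 = 1
  0+0 = 0
  0+1 = 1
  0+0 = 0
  1+1 = 0 carry 1
  1+0+1 = 0 carry 1
  1+1+1 = 1 carry 1
  0+0+1 = 1
  1+0 = 1
  0+1 = 1
  0+0 = 0
  0+1 = 1
  1+1 = 0 carry 1
  0+0+1 = 1
  1+0 = 1
  0+1 = 1
  0+0 = 0
  0+1 = 1
  0+1 = 1
  1+1 = 0 carry 1
  1+0+1 = 0 carry 1
  1+0+1 = 0 carry 1
  final carry 1

0b1000110111010111100010110010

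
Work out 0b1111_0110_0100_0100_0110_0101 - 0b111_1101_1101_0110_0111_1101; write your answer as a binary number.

Subtract column by column in base 2:
  1-1 → 0
  0-0 → 0
  1-1 → 0
  0-1 → 1 (borrow)
  0-1-1 → 0 (borrow)
  1-1-1 → 1 (borrow)
  1-1-1 → 1 (borrow)
  0-0-1 → 1 (borrow)
  0-0-1 → 1 (borrow)
  0-1-1 → 0 (borrow)
  1-1-1 → 1 (borrow)
  0-0-1 → 1 (borrow)
  0-1-1 → 0 (borrow)
  0-0-1 → 1 (borrow)
  1-1-1 → 1 (borrow)
  0-1-1 → 0 (borrow)
  0-1-1 → 0 (borrow)
  1-0-1 → 0
  1-1 → 0
  0-1 → 1 (borrow)
  1-1-1 → 1 (borrow)
  1-1-1 → 1 (borrow)
  1-1-1 → 1 (borrow)
  1-0-1 → 0

0b11110000110110111101000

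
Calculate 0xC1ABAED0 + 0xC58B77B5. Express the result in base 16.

0x187372685

Add column by column in base 16, right to left:
  0+5 = 5
  D+B = 8 carry 1
  E+7+1 = 6 carry 1
  A+7+1 = 2 carry 1
  B+B+1 = 7 carry 1
  A+8+1 = 3 carry 1
  1+5+1 = 7
  C+C = 8 carry 1
  final carry 1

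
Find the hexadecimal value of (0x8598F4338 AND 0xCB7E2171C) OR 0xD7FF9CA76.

0xD7FFBCB7E

0x8598F4338 AND 0xCB7E2171C = 0x811820318.
Then OR with 0xD7FF9CA76.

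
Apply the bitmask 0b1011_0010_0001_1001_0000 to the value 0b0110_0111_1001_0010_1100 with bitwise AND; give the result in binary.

0b00100010000100000000

AND bit by bit (1 only where both bits are 1):
  01100111100100101100
& 10110010000110010000
= 00100010000100000000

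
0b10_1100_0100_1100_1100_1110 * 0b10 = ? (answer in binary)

0b10110001001100110011100

Multiply each base-2 digit by 2, carrying:
  0×2 = 0 → write 0
  1×2 = 2 → write 0 carry 1
  1×2+1 = 3 → write 1 carry 1
  1×2+1 = 3 → write 1 carry 1
  0×2+1 = 1 → write 1
  0×2 = 0 → write 0
  1×2 = 2 → write 0 carry 1
  1×2+1 = 3 → write 1 carry 1
  0×2+1 = 1 → write 1
  0×2 = 0 → write 0
  1×2 = 2 → write 0 carry 1
  1×2+1 = 3 → write 1 carry 1
  0×2+1 = 1 → write 1
  0×2 = 0 → write 0
  1×2 = 2 → write 0 carry 1
  0×2+1 = 1 → write 1
  0×2 = 0 → write 0
  0×2 = 0 → write 0
  1×2 = 2 → write 0 carry 1
  1×2+1 = 3 → write 1 carry 1
  0×2+1 = 1 → write 1
  1×2 = 2 → write 0 carry 1
  remaining carry: 1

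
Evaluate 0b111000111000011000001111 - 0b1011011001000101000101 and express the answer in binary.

Subtract column by column in base 2:
  1-1 → 0
  1-0 → 1
  1-1 → 0
  1-0 → 1
  0-0 → 0
  0-0 → 0
  0-1 → 1 (borrow)
  0-0-1 → 1 (borrow)
  0-1-1 → 0 (borrow)
  1-0-1 → 0
  1-0 → 1
  0-0 → 0
  0-1 → 1 (borrow)
  0-0-1 → 1 (borrow)
  0-0-1 → 1 (borrow)
  1-1-1 → 1 (borrow)
  1-1-1 → 1 (borrow)
  1-0-1 → 0
  0-1 → 1 (borrow)
  0-1-1 → 0 (borrow)
  0-0-1 → 1 (borrow)
  1-1-1 → 1 (borrow)
  1-0-1 → 0
  1-0 → 1

0b101101011111010011001010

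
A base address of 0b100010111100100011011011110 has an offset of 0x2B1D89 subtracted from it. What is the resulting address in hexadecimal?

0x4332955

0b100010111100100011011011110 = 0x45E46DE in hexadecimal.
Subtract column by column in base 16:
  E-9 → 5
  D-8 → 5
  6-D → 9 (borrow)
  4-1-1 → 2
  E-B → 3
  5-2 → 3
  4-0 → 4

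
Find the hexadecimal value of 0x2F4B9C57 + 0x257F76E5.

Add column by column in base 16, right to left:
  7+5 = C
  5+E = 3 carry 1
  C+6+1 = 3 carry 1
  9+7+1 = 1 carry 1
  B+F+1 = B carry 1
  4+7+1 = C
  F+5 = 4 carry 1
  2+2+1 = 5

0x54CB133C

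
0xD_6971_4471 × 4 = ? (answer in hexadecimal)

0x35A5C511C4

Multiply each base-16 digit by 4, carrying:
  1×4 = 4 → write 4
  7×4 = 28 → write C carry 1
  4×4+1 = 17 → write 1 carry 1
  4×4+1 = 17 → write 1 carry 1
  1×4+1 = 5 → write 5
  7×4 = 28 → write C carry 1
  9×4+1 = 37 → write 5 carry 2
  6×4+2 = 26 → write A carry 1
  D×4+1 = 53 → write 5 carry 3
  remaining carry: 3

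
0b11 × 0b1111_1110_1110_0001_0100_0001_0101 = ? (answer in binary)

0b101111110010100011110000111111

Multiply each base-2 digit by 3, carrying:
  1×3 = 3 → write 1 carry 1
  0×3+1 = 1 → write 1
  1×3 = 3 → write 1 carry 1
  0×3+1 = 1 → write 1
  1×3 = 3 → write 1 carry 1
  0×3+1 = 1 → write 1
  0×3 = 0 → write 0
  0×3 = 0 → write 0
  0×3 = 0 → write 0
  0×3 = 0 → write 0
  1×3 = 3 → write 1 carry 1
  0×3+1 = 1 → write 1
  1×3 = 3 → write 1 carry 1
  0×3+1 = 1 → write 1
  0×3 = 0 → write 0
  0×3 = 0 → write 0
  0×3 = 0 → write 0
  1×3 = 3 → write 1 carry 1
  1×3+1 = 4 → write 0 carry 2
  1×3+2 = 5 → write 1 carry 2
  0×3+2 = 2 → write 0 carry 1
  1×3+1 = 4 → write 0 carry 2
  1×3+2 = 5 → write 1 carry 2
  1×3+2 = 5 → write 1 carry 2
  1×3+2 = 5 → write 1 carry 2
  1×3+2 = 5 → write 1 carry 2
  1×3+2 = 5 → write 1 carry 2
  1×3+2 = 5 → write 1 carry 2
  remaining carry: 10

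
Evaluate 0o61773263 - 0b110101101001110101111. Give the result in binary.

0b101011010010001100000100

0o61773263 = 0b110001111111011010110011 in binary.
Subtract column by column in base 2:
  1-1 → 0
  1-1 → 0
  0-1 → 1 (borrow)
  0-1-1 → 0 (borrow)
  1-0-1 → 0
  1-1 → 0
  0-0 → 0
  1-1 → 0
  0-1 → 1 (borrow)
  1-1-1 → 1 (borrow)
  1-0-1 → 0
  0-0 → 0
  1-1 → 0
  1-0 → 1
  1-1 → 0
  1-1 → 0
  1-0 → 1
  1-1 → 0
  1-0 → 1
  0-1 → 1 (borrow)
  0-1-1 → 0 (borrow)
  0-0-1 → 1 (borrow)
  1-0-1 → 0
  1-0 → 1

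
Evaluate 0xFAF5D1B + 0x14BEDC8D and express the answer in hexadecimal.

Add column by column in base 16, right to left:
  B+D = 8 carry 1
  1+8+1 = A
  D+C = 9 carry 1
  5+D+1 = 3 carry 1
  F+E+1 = E carry 1
  A+B+1 = 6 carry 1
  F+4+1 = 4 carry 1
  0+1+1 = 2

0x246E39A8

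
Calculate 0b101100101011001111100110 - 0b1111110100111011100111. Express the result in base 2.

Subtract column by column in base 2:
  0-1 → 1 (borrow)
  1-1-1 → 1 (borrow)
  1-1-1 → 1 (borrow)
  0-0-1 → 1 (borrow)
  0-0-1 → 1 (borrow)
  1-1-1 → 1 (borrow)
  1-1-1 → 1 (borrow)
  1-1-1 → 1 (borrow)
  1-0-1 → 0
  1-1 → 0
  0-1 → 1 (borrow)
  0-1-1 → 0 (borrow)
  1-0-1 → 0
  1-0 → 1
  0-1 → 1 (borrow)
  1-0-1 → 0
  0-1 → 1 (borrow)
  1-1-1 → 1 (borrow)
  0-1-1 → 0 (borrow)
  0-1-1 → 0 (borrow)
  1-1-1 → 1 (borrow)
  1-1-1 → 1 (borrow)
  0-0-1 → 1 (borrow)
  1-0-1 → 0

0b11100110110010011111111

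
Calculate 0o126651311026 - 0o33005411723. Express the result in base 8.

0o73643677103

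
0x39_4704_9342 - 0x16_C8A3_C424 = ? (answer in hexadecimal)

Subtract column by column in base 16:
  2-4 → E (borrow)
  4-2-1 → 1
  3-4 → F (borrow)
  9-C-1 → C (borrow)
  4-3-1 → 0
  0-A → 6 (borrow)
  7-8-1 → E (borrow)
  4-C-1 → 7 (borrow)
  9-6-1 → 2
  3-1 → 2

0x227E60CF1E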